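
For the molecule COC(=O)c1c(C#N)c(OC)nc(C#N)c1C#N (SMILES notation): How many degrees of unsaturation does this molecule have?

11

Molecular formula: C11H6N4O3.
DoU = (2C + 2 + N − H − X) / 2, where X is the halogen count and O/S are ignored.
    = (2·11 + 2 + 4 − 6 − 0) / 2 = 22 / 2 = 11.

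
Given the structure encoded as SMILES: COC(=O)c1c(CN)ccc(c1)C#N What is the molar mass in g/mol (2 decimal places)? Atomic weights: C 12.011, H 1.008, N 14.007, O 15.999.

First, the molecular formula is C10H10N2O2 (counting implicit H from valence).
  C: 10 × 12.011 = 120.110
  H: 10 × 1.008 = 10.080
  N: 2 × 14.007 = 28.014
  O: 2 × 15.999 = 31.998
Sum: 10×12.011 + 10×1.008 + 2×14.007 + 2×15.999 = 190.202 → 190.20 g/mol.

190.20 g/mol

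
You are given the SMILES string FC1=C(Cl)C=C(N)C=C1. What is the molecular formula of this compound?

C6H5ClFN

Walk through each heavy atom and fill implicit hydrogens from standard valence (C 4, N 3, O 2, S 2, halogen 1):
  atom 1: F (halogen, monovalent) → 0 H
  atom 2: C, bond orders sum to 4 (valence 4) → 0 H
  atom 3: C, bond orders sum to 4 (valence 4) → 0 H
  atom 4: Cl (halogen, monovalent) → 0 H
  atom 5: C, bond orders sum to 3 (valence 4) → 1 H
  atom 6: C, bond orders sum to 4 (valence 4) → 0 H
  atom 7: N, bond orders sum to 1 (valence 3) → 2 H
  atom 8: C, bond orders sum to 3 (valence 4) → 1 H
  atom 9: C, bond orders sum to 3 (valence 4) → 1 H
Totals → C:6, H:5, Cl:1, F:1, N:1.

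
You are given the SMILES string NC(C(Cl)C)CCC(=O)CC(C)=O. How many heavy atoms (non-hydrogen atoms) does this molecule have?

13

Every atom symbol written in the SMILES (organic subset) is one heavy atom; implicit H are not written.
Heavy atoms by element → C:9, Cl:1, N:1, O:2.
Total: 13.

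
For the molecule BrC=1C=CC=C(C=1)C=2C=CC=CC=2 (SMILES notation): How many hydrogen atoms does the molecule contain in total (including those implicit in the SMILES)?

Walk through each heavy atom and fill implicit hydrogens from standard valence (C 4, N 3, O 2, S 2, halogen 1):
  atom 1: Br (halogen, monovalent) → 0 H
  atom 2: C, bond orders sum to 4 (valence 4) → 0 H
  atom 3: C, bond orders sum to 3 (valence 4) → 1 H
  atom 4: C, bond orders sum to 3 (valence 4) → 1 H
  atom 5: C, bond orders sum to 3 (valence 4) → 1 H
  atom 6: C, bond orders sum to 4 (valence 4) → 0 H
  atom 7: C, bond orders sum to 3 (valence 4) → 1 H
  atom 8: C, bond orders sum to 4 (valence 4) → 0 H
  atom 9: C, bond orders sum to 3 (valence 4) → 1 H
  atom 10: C, bond orders sum to 3 (valence 4) → 1 H
  atom 11: C, bond orders sum to 3 (valence 4) → 1 H
  atom 12: C, bond orders sum to 3 (valence 4) → 1 H
  atom 13: C, bond orders sum to 3 (valence 4) → 1 H
Total hydrogens: 9.

9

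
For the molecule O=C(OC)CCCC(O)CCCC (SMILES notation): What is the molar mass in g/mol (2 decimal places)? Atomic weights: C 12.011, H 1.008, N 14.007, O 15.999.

188.27 g/mol

First, the molecular formula is C10H20O3 (counting implicit H from valence).
  C: 10 × 12.011 = 120.110
  H: 20 × 1.008 = 20.160
  O: 3 × 15.999 = 47.997
Sum: 10×12.011 + 20×1.008 + 3×15.999 = 188.267 → 188.27 g/mol.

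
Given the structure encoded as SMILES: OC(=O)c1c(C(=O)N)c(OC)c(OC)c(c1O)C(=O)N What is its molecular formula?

Walk through each heavy atom and fill implicit hydrogens from standard valence (C 4, N 3, O 2, S 2, halogen 1); for lowercase aromatic atoms, an aromatic c carries 1 H when it has two neighbours and 0 H with three, and aromatic n carries 0 H:
  atom 1: O, bond orders sum to 1 (valence 2) → 1 H
  atom 2: C, bond orders sum to 4 (valence 4) → 0 H
  atom 3: O, bond orders sum to 2 (valence 2) → 0 H
  atom 4: aromatic c, 3 neighbours → 0 H
  atom 5: aromatic c, 3 neighbours → 0 H
  atom 6: C, bond orders sum to 4 (valence 4) → 0 H
  atom 7: O, bond orders sum to 2 (valence 2) → 0 H
  atom 8: N, bond orders sum to 1 (valence 3) → 2 H
  atom 9: aromatic c, 3 neighbours → 0 H
  atom 10: O, bond orders sum to 2 (valence 2) → 0 H
  atom 11: C, bond orders sum to 1 (valence 4) → 3 H
  atom 12: aromatic c, 3 neighbours → 0 H
  atom 13: O, bond orders sum to 2 (valence 2) → 0 H
  atom 14: C, bond orders sum to 1 (valence 4) → 3 H
  atom 15: aromatic c, 3 neighbours → 0 H
  atom 16: aromatic c, 3 neighbours → 0 H
  atom 17: O, bond orders sum to 1 (valence 2) → 1 H
  atom 18: C, bond orders sum to 4 (valence 4) → 0 H
  atom 19: O, bond orders sum to 2 (valence 2) → 0 H
  atom 20: N, bond orders sum to 1 (valence 3) → 2 H
Totals → C:11, H:12, N:2, O:7.

C11H12N2O7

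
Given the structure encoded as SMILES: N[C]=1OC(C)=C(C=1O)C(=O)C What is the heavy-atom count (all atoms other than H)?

Every atom symbol written in the SMILES (organic subset) is one heavy atom; implicit H are not written.
Heavy atoms by element → C:7, N:1, O:3.
Total: 11.

11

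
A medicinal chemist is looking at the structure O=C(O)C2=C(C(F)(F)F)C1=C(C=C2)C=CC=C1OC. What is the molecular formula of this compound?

C13H9F3O3

Walk through each heavy atom and fill implicit hydrogens from standard valence (C 4, N 3, O 2, S 2, halogen 1):
  atom 1: O, bond orders sum to 2 (valence 2) → 0 H
  atom 2: C, bond orders sum to 4 (valence 4) → 0 H
  atom 3: O, bond orders sum to 1 (valence 2) → 1 H
  atom 4: C, bond orders sum to 4 (valence 4) → 0 H
  atom 5: C, bond orders sum to 4 (valence 4) → 0 H
  atom 6: C, bond orders sum to 4 (valence 4) → 0 H
  atom 7: F (halogen, monovalent) → 0 H
  atom 8: F (halogen, monovalent) → 0 H
  atom 9: F (halogen, monovalent) → 0 H
  atom 10: C, bond orders sum to 4 (valence 4) → 0 H
  atom 11: C, bond orders sum to 4 (valence 4) → 0 H
  atom 12: C, bond orders sum to 3 (valence 4) → 1 H
  atom 13: C, bond orders sum to 3 (valence 4) → 1 H
  atom 14: C, bond orders sum to 3 (valence 4) → 1 H
  atom 15: C, bond orders sum to 3 (valence 4) → 1 H
  atom 16: C, bond orders sum to 3 (valence 4) → 1 H
  atom 17: C, bond orders sum to 4 (valence 4) → 0 H
  atom 18: O, bond orders sum to 2 (valence 2) → 0 H
  atom 19: C, bond orders sum to 1 (valence 4) → 3 H
Totals → C:13, H:9, F:3, O:3.
In Hill order: C13H9F3O3.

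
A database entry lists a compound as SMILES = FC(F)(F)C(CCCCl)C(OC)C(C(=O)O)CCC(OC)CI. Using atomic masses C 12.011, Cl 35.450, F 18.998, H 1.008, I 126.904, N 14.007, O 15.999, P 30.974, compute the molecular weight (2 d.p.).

474.68 g/mol

First, the molecular formula is C14H23ClF3IO4 (counting implicit H from valence).
  C: 14 × 12.011 = 168.154
  Cl: 1 × 35.450 = 35.450
  F: 3 × 18.998 = 56.994
  H: 23 × 1.008 = 23.184
  I: 1 × 126.904 = 126.904
  O: 4 × 15.999 = 63.996
Sum: 14×12.011 + 1×35.450 + 3×18.998 + 23×1.008 + 1×126.904 + 4×15.999 = 474.682 → 474.68 g/mol.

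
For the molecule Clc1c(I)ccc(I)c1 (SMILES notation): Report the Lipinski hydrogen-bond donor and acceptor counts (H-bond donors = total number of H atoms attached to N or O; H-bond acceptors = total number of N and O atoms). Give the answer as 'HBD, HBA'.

Donors: find every N or O and count the H atoms it carries.
  (no N or O atoms present)
Lipinski HBD = 0.
Acceptors: N atoms = 0, O atoms = 0 → HBA = 0.

0, 0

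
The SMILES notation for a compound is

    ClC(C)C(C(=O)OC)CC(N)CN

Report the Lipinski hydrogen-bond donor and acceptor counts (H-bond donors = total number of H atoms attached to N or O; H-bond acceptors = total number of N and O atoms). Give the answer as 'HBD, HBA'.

4, 4

Donors: find every N or O and count the H atoms it carries.
  atom 6 (O): bond orders sum to 2 → 0 H
  atom 7 (O): bond orders sum to 2 → 0 H
  atom 11 (N): bond orders sum to 1 → 2 H
  atom 13 (N): bond orders sum to 1 → 2 H
Lipinski HBD = 4.
Acceptors: N atoms = 2, O atoms = 2 → HBA = 4.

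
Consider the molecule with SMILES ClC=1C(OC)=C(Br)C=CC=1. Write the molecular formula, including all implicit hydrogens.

Walk through each heavy atom and fill implicit hydrogens from standard valence (C 4, N 3, O 2, S 2, halogen 1):
  atom 1: Cl (halogen, monovalent) → 0 H
  atom 2: C, bond orders sum to 4 (valence 4) → 0 H
  atom 3: C, bond orders sum to 4 (valence 4) → 0 H
  atom 4: O, bond orders sum to 2 (valence 2) → 0 H
  atom 5: C, bond orders sum to 1 (valence 4) → 3 H
  atom 6: C, bond orders sum to 4 (valence 4) → 0 H
  atom 7: Br (halogen, monovalent) → 0 H
  atom 8: C, bond orders sum to 3 (valence 4) → 1 H
  atom 9: C, bond orders sum to 3 (valence 4) → 1 H
  atom 10: C, bond orders sum to 3 (valence 4) → 1 H
Totals → C:7, H:6, Br:1, Cl:1, O:1.

C7H6BrClO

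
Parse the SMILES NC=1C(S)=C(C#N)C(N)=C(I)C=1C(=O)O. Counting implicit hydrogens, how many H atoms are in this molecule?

Walk through each heavy atom and fill implicit hydrogens from standard valence (C 4, N 3, O 2, S 2, halogen 1):
  atom 1: N, bond orders sum to 1 (valence 3) → 2 H
  atom 2: C, bond orders sum to 4 (valence 4) → 0 H
  atom 3: C, bond orders sum to 4 (valence 4) → 0 H
  atom 4: S, bond orders sum to 1 (valence 2) → 1 H
  atom 5: C, bond orders sum to 4 (valence 4) → 0 H
  atom 6: C, bond orders sum to 4 (valence 4) → 0 H
  atom 7: N, bond orders sum to 3 (valence 3) → 0 H
  atom 8: C, bond orders sum to 4 (valence 4) → 0 H
  atom 9: N, bond orders sum to 1 (valence 3) → 2 H
  atom 10: C, bond orders sum to 4 (valence 4) → 0 H
  atom 11: I (halogen, monovalent) → 0 H
  atom 12: C, bond orders sum to 4 (valence 4) → 0 H
  atom 13: C, bond orders sum to 4 (valence 4) → 0 H
  atom 14: O, bond orders sum to 2 (valence 2) → 0 H
  atom 15: O, bond orders sum to 1 (valence 2) → 1 H
Total hydrogens: 6.

6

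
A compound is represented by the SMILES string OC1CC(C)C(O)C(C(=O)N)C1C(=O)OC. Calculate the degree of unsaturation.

Degree of unsaturation = (number of rings) + (number of π bonds).
Ring closures in the SMILES: 1.
π bonds: 2 double bonds (each 1 DoU) → 2 DoU from unsaturation.
Total DoU = 1 + 2 = 3.

3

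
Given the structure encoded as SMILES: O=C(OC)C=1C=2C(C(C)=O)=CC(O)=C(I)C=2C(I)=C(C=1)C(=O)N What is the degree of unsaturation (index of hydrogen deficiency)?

10

Molecular formula: C15H11I2NO5.
DoU = (2C + 2 + N − H − X) / 2, where X is the halogen count and O/S are ignored.
    = (2·15 + 2 + 1 − 11 − 2) / 2 = 20 / 2 = 10.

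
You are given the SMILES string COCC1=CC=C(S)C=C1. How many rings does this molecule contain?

1

In SMILES, each pair of matching ring-closure digits denotes one ring-closing bond; the number of such bonds equals the number of independent rings.
Ring-closure bonds here: 1.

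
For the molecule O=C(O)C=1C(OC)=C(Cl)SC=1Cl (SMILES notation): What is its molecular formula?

C6H4Cl2O3S

Walk through each heavy atom and fill implicit hydrogens from standard valence (C 4, N 3, O 2, S 2, halogen 1):
  atom 1: O, bond orders sum to 2 (valence 2) → 0 H
  atom 2: C, bond orders sum to 4 (valence 4) → 0 H
  atom 3: O, bond orders sum to 1 (valence 2) → 1 H
  atom 4: C, bond orders sum to 4 (valence 4) → 0 H
  atom 5: C, bond orders sum to 4 (valence 4) → 0 H
  atom 6: O, bond orders sum to 2 (valence 2) → 0 H
  atom 7: C, bond orders sum to 1 (valence 4) → 3 H
  atom 8: C, bond orders sum to 4 (valence 4) → 0 H
  atom 9: Cl (halogen, monovalent) → 0 H
  atom 10: S, bond orders sum to 2 (valence 2) → 0 H
  atom 11: C, bond orders sum to 4 (valence 4) → 0 H
  atom 12: Cl (halogen, monovalent) → 0 H
Totals → C:6, H:4, Cl:2, O:3, S:1.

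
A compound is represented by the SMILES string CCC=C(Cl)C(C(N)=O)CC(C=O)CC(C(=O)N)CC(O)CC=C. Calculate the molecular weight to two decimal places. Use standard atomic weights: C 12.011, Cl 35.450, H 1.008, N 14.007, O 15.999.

358.86 g/mol

First, the molecular formula is C17H27ClN2O4 (counting implicit H from valence).
  C: 17 × 12.011 = 204.187
  Cl: 1 × 35.450 = 35.450
  H: 27 × 1.008 = 27.216
  N: 2 × 14.007 = 28.014
  O: 4 × 15.999 = 63.996
Sum: 17×12.011 + 1×35.450 + 27×1.008 + 2×14.007 + 4×15.999 = 358.863 → 358.86 g/mol.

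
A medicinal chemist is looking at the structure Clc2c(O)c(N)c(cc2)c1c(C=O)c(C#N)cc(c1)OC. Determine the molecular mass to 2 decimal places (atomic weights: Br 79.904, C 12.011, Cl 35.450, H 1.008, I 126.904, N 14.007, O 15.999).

First, the molecular formula is C15H11ClN2O3 (counting implicit H from valence).
  C: 15 × 12.011 = 180.165
  Cl: 1 × 35.450 = 35.450
  H: 11 × 1.008 = 11.088
  N: 2 × 14.007 = 28.014
  O: 3 × 15.999 = 47.997
Sum: 15×12.011 + 1×35.450 + 11×1.008 + 2×14.007 + 3×15.999 = 302.714 → 302.71 g/mol.

302.71 g/mol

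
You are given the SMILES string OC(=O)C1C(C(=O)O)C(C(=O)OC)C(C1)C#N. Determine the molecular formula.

C10H11NO6

Walk through each heavy atom and fill implicit hydrogens from standard valence (C 4, N 3, O 2, S 2, halogen 1):
  atom 1: O, bond orders sum to 1 (valence 2) → 1 H
  atom 2: C, bond orders sum to 4 (valence 4) → 0 H
  atom 3: O, bond orders sum to 2 (valence 2) → 0 H
  atom 4: C, bond orders sum to 3 (valence 4) → 1 H
  atom 5: C, bond orders sum to 3 (valence 4) → 1 H
  atom 6: C, bond orders sum to 4 (valence 4) → 0 H
  atom 7: O, bond orders sum to 2 (valence 2) → 0 H
  atom 8: O, bond orders sum to 1 (valence 2) → 1 H
  atom 9: C, bond orders sum to 3 (valence 4) → 1 H
  atom 10: C, bond orders sum to 4 (valence 4) → 0 H
  atom 11: O, bond orders sum to 2 (valence 2) → 0 H
  atom 12: O, bond orders sum to 2 (valence 2) → 0 H
  atom 13: C, bond orders sum to 1 (valence 4) → 3 H
  atom 14: C, bond orders sum to 3 (valence 4) → 1 H
  atom 15: C, bond orders sum to 2 (valence 4) → 2 H
  atom 16: C, bond orders sum to 4 (valence 4) → 0 H
  atom 17: N, bond orders sum to 3 (valence 3) → 0 H
Totals → C:10, H:11, N:1, O:6.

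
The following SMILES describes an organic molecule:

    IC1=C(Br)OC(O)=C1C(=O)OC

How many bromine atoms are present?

Scan the SMILES for Br atoms (remember two-letter symbols like Cl and Br are single atoms).
Bromine count: 1.

1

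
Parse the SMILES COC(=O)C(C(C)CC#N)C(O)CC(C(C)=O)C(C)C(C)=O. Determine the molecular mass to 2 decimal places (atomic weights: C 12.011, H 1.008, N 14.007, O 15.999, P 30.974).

First, the molecular formula is C16H25NO5 (counting implicit H from valence).
  C: 16 × 12.011 = 192.176
  H: 25 × 1.008 = 25.200
  N: 1 × 14.007 = 14.007
  O: 5 × 15.999 = 79.995
Sum: 16×12.011 + 25×1.008 + 1×14.007 + 5×15.999 = 311.378 → 311.38 g/mol.

311.38 g/mol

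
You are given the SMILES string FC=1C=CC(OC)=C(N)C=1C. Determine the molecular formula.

Walk through each heavy atom and fill implicit hydrogens from standard valence (C 4, N 3, O 2, S 2, halogen 1):
  atom 1: F (halogen, monovalent) → 0 H
  atom 2: C, bond orders sum to 4 (valence 4) → 0 H
  atom 3: C, bond orders sum to 3 (valence 4) → 1 H
  atom 4: C, bond orders sum to 3 (valence 4) → 1 H
  atom 5: C, bond orders sum to 4 (valence 4) → 0 H
  atom 6: O, bond orders sum to 2 (valence 2) → 0 H
  atom 7: C, bond orders sum to 1 (valence 4) → 3 H
  atom 8: C, bond orders sum to 4 (valence 4) → 0 H
  atom 9: N, bond orders sum to 1 (valence 3) → 2 H
  atom 10: C, bond orders sum to 4 (valence 4) → 0 H
  atom 11: C, bond orders sum to 1 (valence 4) → 3 H
Totals → C:8, H:10, F:1, N:1, O:1.

C8H10FNO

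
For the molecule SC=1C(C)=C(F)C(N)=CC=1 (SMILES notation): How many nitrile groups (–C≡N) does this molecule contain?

Scan the SMILES for the nitrile motif — none present.
Groups that are present: 1 primary amine, 1 thiol.

0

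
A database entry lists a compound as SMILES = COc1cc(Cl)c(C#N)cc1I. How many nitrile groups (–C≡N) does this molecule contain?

The nitrile motif appears at heavy-atom position 8 in the SMILES.
Other groups present: 1 ether.
Nitrile count: 1.

1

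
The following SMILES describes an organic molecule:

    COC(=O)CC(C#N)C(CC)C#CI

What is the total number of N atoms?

Scan the SMILES for N atoms (remember two-letter symbols like Cl and Br are single atoms).
Nitrogen count: 1.

1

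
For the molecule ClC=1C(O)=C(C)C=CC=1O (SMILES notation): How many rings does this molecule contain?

In SMILES, each pair of matching ring-closure digits denotes one ring-closing bond; the number of such bonds equals the number of independent rings.
Ring-closure bonds here: 1.

1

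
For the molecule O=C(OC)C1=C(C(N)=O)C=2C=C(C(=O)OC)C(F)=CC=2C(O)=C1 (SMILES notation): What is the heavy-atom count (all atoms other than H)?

23

Every atom symbol written in the SMILES (organic subset) is one heavy atom; implicit H are not written.
Heavy atoms by element → C:15, F:1, N:1, O:6.
Total: 23.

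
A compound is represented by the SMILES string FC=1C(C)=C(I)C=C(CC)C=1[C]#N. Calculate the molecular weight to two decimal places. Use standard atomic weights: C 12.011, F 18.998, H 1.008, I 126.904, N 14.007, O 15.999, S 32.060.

First, the molecular formula is C10H9FIN (counting implicit H from valence).
  C: 10 × 12.011 = 120.110
  F: 1 × 18.998 = 18.998
  H: 9 × 1.008 = 9.072
  I: 1 × 126.904 = 126.904
  N: 1 × 14.007 = 14.007
Sum: 10×12.011 + 1×18.998 + 9×1.008 + 1×126.904 + 1×14.007 = 289.091 → 289.09 g/mol.

289.09 g/mol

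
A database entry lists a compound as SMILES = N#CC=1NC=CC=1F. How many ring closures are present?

In SMILES, each pair of matching ring-closure digits denotes one ring-closing bond; the number of such bonds equals the number of independent rings.
Ring-closure bonds here: 1.

1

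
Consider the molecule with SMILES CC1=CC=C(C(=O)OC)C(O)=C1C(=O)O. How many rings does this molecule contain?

1

In SMILES, each pair of matching ring-closure digits denotes one ring-closing bond; the number of such bonds equals the number of independent rings.
Ring-closure bonds here: 1.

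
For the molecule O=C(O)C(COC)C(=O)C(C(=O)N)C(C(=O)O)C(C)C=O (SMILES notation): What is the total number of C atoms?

12

Count every carbon token in the SMILES (each C, including those in ring-closure positions and inside branches).
Carbon count: 12.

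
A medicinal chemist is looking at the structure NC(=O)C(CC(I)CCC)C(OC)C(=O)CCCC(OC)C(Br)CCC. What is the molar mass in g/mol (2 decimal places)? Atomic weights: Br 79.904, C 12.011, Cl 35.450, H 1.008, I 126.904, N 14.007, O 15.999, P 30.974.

548.30 g/mol

First, the molecular formula is C19H35BrINO4 (counting implicit H from valence).
  Br: 1 × 79.904 = 79.904
  C: 19 × 12.011 = 228.209
  H: 35 × 1.008 = 35.280
  I: 1 × 126.904 = 126.904
  N: 1 × 14.007 = 14.007
  O: 4 × 15.999 = 63.996
Sum: 1×79.904 + 19×12.011 + 35×1.008 + 1×126.904 + 1×14.007 + 4×15.999 = 548.300 → 548.30 g/mol.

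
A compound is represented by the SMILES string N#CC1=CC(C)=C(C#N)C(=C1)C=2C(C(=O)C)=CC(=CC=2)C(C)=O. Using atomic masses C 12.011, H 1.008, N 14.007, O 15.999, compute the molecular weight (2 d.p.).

First, the molecular formula is C19H14N2O2 (counting implicit H from valence).
  C: 19 × 12.011 = 228.209
  H: 14 × 1.008 = 14.112
  N: 2 × 14.007 = 28.014
  O: 2 × 15.999 = 31.998
Sum: 19×12.011 + 14×1.008 + 2×14.007 + 2×15.999 = 302.333 → 302.33 g/mol.

302.33 g/mol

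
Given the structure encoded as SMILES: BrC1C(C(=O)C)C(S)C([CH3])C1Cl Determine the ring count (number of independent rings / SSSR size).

1

In SMILES, each pair of matching ring-closure digits denotes one ring-closing bond; the number of such bonds equals the number of independent rings.
Ring-closure bonds here: 1.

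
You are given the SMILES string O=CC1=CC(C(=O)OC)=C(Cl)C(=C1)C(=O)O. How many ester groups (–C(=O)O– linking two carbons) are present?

1

The ester motif appears at heavy-atom position 6 in the SMILES.
Other groups present: 1 aldehyde, 1 carboxylic acid.
Ester count: 1.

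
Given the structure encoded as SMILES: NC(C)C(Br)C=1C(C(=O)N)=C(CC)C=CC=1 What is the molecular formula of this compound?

C12H17BrN2O

Walk through each heavy atom and fill implicit hydrogens from standard valence (C 4, N 3, O 2, S 2, halogen 1):
  atom 1: N, bond orders sum to 1 (valence 3) → 2 H
  atom 2: C, bond orders sum to 3 (valence 4) → 1 H
  atom 3: C, bond orders sum to 1 (valence 4) → 3 H
  atom 4: C, bond orders sum to 3 (valence 4) → 1 H
  atom 5: Br (halogen, monovalent) → 0 H
  atom 6: C, bond orders sum to 4 (valence 4) → 0 H
  atom 7: C, bond orders sum to 4 (valence 4) → 0 H
  atom 8: C, bond orders sum to 4 (valence 4) → 0 H
  atom 9: O, bond orders sum to 2 (valence 2) → 0 H
  atom 10: N, bond orders sum to 1 (valence 3) → 2 H
  atom 11: C, bond orders sum to 4 (valence 4) → 0 H
  atom 12: C, bond orders sum to 2 (valence 4) → 2 H
  atom 13: C, bond orders sum to 1 (valence 4) → 3 H
  atom 14: C, bond orders sum to 3 (valence 4) → 1 H
  atom 15: C, bond orders sum to 3 (valence 4) → 1 H
  atom 16: C, bond orders sum to 3 (valence 4) → 1 H
Totals → C:12, H:17, Br:1, N:2, O:1.
In Hill order: C12H17BrN2O.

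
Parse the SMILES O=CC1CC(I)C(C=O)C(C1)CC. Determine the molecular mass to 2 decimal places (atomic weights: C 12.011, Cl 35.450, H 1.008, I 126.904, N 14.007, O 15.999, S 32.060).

294.13 g/mol

First, the molecular formula is C10H15IO2 (counting implicit H from valence).
  C: 10 × 12.011 = 120.110
  H: 15 × 1.008 = 15.120
  I: 1 × 126.904 = 126.904
  O: 2 × 15.999 = 31.998
Sum: 10×12.011 + 15×1.008 + 1×126.904 + 2×15.999 = 294.132 → 294.13 g/mol.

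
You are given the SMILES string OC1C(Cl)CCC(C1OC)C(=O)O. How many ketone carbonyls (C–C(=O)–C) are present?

0

Scan the SMILES for the ketone motif — none present.
Groups that are present: 1 carboxylic acid, 1 ether, 1 hydroxyl.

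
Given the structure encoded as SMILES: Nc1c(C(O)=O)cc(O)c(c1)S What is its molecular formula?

C7H7NO3S

Walk through each heavy atom and fill implicit hydrogens from standard valence (C 4, N 3, O 2, S 2, halogen 1); for lowercase aromatic atoms, an aromatic c carries 1 H when it has two neighbours and 0 H with three, and aromatic n carries 0 H:
  atom 1: N, bond orders sum to 1 (valence 3) → 2 H
  atom 2: aromatic c, 3 neighbours → 0 H
  atom 3: aromatic c, 3 neighbours → 0 H
  atom 4: C, bond orders sum to 4 (valence 4) → 0 H
  atom 5: O, bond orders sum to 1 (valence 2) → 1 H
  atom 6: O, bond orders sum to 2 (valence 2) → 0 H
  atom 7: aromatic c, 2 neighbours → 1 H
  atom 8: aromatic c, 3 neighbours → 0 H
  atom 9: O, bond orders sum to 1 (valence 2) → 1 H
  atom 10: aromatic c, 3 neighbours → 0 H
  atom 11: aromatic c, 2 neighbours → 1 H
  atom 12: S, bond orders sum to 1 (valence 2) → 1 H
Totals → C:7, H:7, N:1, O:3, S:1.
In Hill order: C7H7NO3S.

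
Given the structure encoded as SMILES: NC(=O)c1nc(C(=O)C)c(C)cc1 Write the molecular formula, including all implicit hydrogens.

Walk through each heavy atom and fill implicit hydrogens from standard valence (C 4, N 3, O 2, S 2, halogen 1); for lowercase aromatic atoms, an aromatic c carries 1 H when it has two neighbours and 0 H with three, and aromatic n carries 0 H:
  atom 1: N, bond orders sum to 1 (valence 3) → 2 H
  atom 2: C, bond orders sum to 4 (valence 4) → 0 H
  atom 3: O, bond orders sum to 2 (valence 2) → 0 H
  atom 4: aromatic c, 3 neighbours → 0 H
  atom 5: aromatic n, 2 neighbours → 0 H
  atom 6: aromatic c, 3 neighbours → 0 H
  atom 7: C, bond orders sum to 4 (valence 4) → 0 H
  atom 8: O, bond orders sum to 2 (valence 2) → 0 H
  atom 9: C, bond orders sum to 1 (valence 4) → 3 H
  atom 10: aromatic c, 3 neighbours → 0 H
  atom 11: C, bond orders sum to 1 (valence 4) → 3 H
  atom 12: aromatic c, 2 neighbours → 1 H
  atom 13: aromatic c, 2 neighbours → 1 H
Totals → C:9, H:10, N:2, O:2.

C9H10N2O2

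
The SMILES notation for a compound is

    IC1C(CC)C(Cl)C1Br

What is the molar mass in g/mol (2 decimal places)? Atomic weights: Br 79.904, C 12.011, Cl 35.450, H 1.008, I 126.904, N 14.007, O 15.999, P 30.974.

323.40 g/mol

First, the molecular formula is C6H9BrClI (counting implicit H from valence).
  Br: 1 × 79.904 = 79.904
  C: 6 × 12.011 = 72.066
  Cl: 1 × 35.450 = 35.450
  H: 9 × 1.008 = 9.072
  I: 1 × 126.904 = 126.904
Sum: 1×79.904 + 6×12.011 + 1×35.450 + 9×1.008 + 1×126.904 = 323.396 → 323.40 g/mol.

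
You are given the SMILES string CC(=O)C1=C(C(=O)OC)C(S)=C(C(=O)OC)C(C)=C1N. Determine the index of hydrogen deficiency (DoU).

7

Degree of unsaturation = (number of rings) + (number of π bonds).
Ring closures in the SMILES: 1.
π bonds: 6 double bonds (each 1 DoU) → 6 DoU from unsaturation.
Total DoU = 1 + 6 = 7.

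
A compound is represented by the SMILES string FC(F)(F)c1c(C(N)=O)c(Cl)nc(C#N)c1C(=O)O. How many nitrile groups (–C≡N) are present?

The nitrile motif appears at heavy-atom position 14 in the SMILES.
Other groups present: 1 amide, 1 carboxylic acid.
Nitrile count: 1.

1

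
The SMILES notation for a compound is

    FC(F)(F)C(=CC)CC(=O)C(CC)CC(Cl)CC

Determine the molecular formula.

C13H20ClF3O

Walk through each heavy atom and fill implicit hydrogens from standard valence (C 4, N 3, O 2, S 2, halogen 1):
  atom 1: F (halogen, monovalent) → 0 H
  atom 2: C, bond orders sum to 4 (valence 4) → 0 H
  atom 3: F (halogen, monovalent) → 0 H
  atom 4: F (halogen, monovalent) → 0 H
  atom 5: C, bond orders sum to 4 (valence 4) → 0 H
  atom 6: C, bond orders sum to 3 (valence 4) → 1 H
  atom 7: C, bond orders sum to 1 (valence 4) → 3 H
  atom 8: C, bond orders sum to 2 (valence 4) → 2 H
  atom 9: C, bond orders sum to 4 (valence 4) → 0 H
  atom 10: O, bond orders sum to 2 (valence 2) → 0 H
  atom 11: C, bond orders sum to 3 (valence 4) → 1 H
  atom 12: C, bond orders sum to 2 (valence 4) → 2 H
  atom 13: C, bond orders sum to 1 (valence 4) → 3 H
  atom 14: C, bond orders sum to 2 (valence 4) → 2 H
  atom 15: C, bond orders sum to 3 (valence 4) → 1 H
  atom 16: Cl (halogen, monovalent) → 0 H
  atom 17: C, bond orders sum to 2 (valence 4) → 2 H
  atom 18: C, bond orders sum to 1 (valence 4) → 3 H
Totals → C:13, H:20, Cl:1, F:3, O:1.
In Hill order: C13H20ClF3O.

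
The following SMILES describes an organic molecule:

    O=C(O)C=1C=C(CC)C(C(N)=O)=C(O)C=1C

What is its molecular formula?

C11H13NO4

Walk through each heavy atom and fill implicit hydrogens from standard valence (C 4, N 3, O 2, S 2, halogen 1):
  atom 1: O, bond orders sum to 2 (valence 2) → 0 H
  atom 2: C, bond orders sum to 4 (valence 4) → 0 H
  atom 3: O, bond orders sum to 1 (valence 2) → 1 H
  atom 4: C, bond orders sum to 4 (valence 4) → 0 H
  atom 5: C, bond orders sum to 3 (valence 4) → 1 H
  atom 6: C, bond orders sum to 4 (valence 4) → 0 H
  atom 7: C, bond orders sum to 2 (valence 4) → 2 H
  atom 8: C, bond orders sum to 1 (valence 4) → 3 H
  atom 9: C, bond orders sum to 4 (valence 4) → 0 H
  atom 10: C, bond orders sum to 4 (valence 4) → 0 H
  atom 11: N, bond orders sum to 1 (valence 3) → 2 H
  atom 12: O, bond orders sum to 2 (valence 2) → 0 H
  atom 13: C, bond orders sum to 4 (valence 4) → 0 H
  atom 14: O, bond orders sum to 1 (valence 2) → 1 H
  atom 15: C, bond orders sum to 4 (valence 4) → 0 H
  atom 16: C, bond orders sum to 1 (valence 4) → 3 H
Totals → C:11, H:13, N:1, O:4.
In Hill order: C11H13NO4.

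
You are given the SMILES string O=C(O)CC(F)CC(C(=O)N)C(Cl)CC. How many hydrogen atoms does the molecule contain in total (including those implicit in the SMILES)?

Walk through each heavy atom and fill implicit hydrogens from standard valence (C 4, N 3, O 2, S 2, halogen 1):
  atom 1: O, bond orders sum to 2 (valence 2) → 0 H
  atom 2: C, bond orders sum to 4 (valence 4) → 0 H
  atom 3: O, bond orders sum to 1 (valence 2) → 1 H
  atom 4: C, bond orders sum to 2 (valence 4) → 2 H
  atom 5: C, bond orders sum to 3 (valence 4) → 1 H
  atom 6: F (halogen, monovalent) → 0 H
  atom 7: C, bond orders sum to 2 (valence 4) → 2 H
  atom 8: C, bond orders sum to 3 (valence 4) → 1 H
  atom 9: C, bond orders sum to 4 (valence 4) → 0 H
  atom 10: O, bond orders sum to 2 (valence 2) → 0 H
  atom 11: N, bond orders sum to 1 (valence 3) → 2 H
  atom 12: C, bond orders sum to 3 (valence 4) → 1 H
  atom 13: Cl (halogen, monovalent) → 0 H
  atom 14: C, bond orders sum to 2 (valence 4) → 2 H
  atom 15: C, bond orders sum to 1 (valence 4) → 3 H
Total hydrogens: 15.

15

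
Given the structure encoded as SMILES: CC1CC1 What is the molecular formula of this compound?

Walk through each heavy atom and fill implicit hydrogens from standard valence (C 4, N 3, O 2, S 2, halogen 1):
  atom 1: C, bond orders sum to 1 (valence 4) → 3 H
  atom 2: C, bond orders sum to 3 (valence 4) → 1 H
  atom 3: C, bond orders sum to 2 (valence 4) → 2 H
  atom 4: C, bond orders sum to 2 (valence 4) → 2 H
Totals → C:4, H:8.
In Hill order: C4H8.

C4H8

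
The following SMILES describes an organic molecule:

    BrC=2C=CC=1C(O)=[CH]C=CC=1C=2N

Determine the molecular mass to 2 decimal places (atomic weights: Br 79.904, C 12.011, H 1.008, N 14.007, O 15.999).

238.08 g/mol

First, the molecular formula is C10H8BrNO (counting implicit H from valence).
  Br: 1 × 79.904 = 79.904
  C: 10 × 12.011 = 120.110
  H: 8 × 1.008 = 8.064
  N: 1 × 14.007 = 14.007
  O: 1 × 15.999 = 15.999
Sum: 1×79.904 + 10×12.011 + 8×1.008 + 1×14.007 + 1×15.999 = 238.084 → 238.08 g/mol.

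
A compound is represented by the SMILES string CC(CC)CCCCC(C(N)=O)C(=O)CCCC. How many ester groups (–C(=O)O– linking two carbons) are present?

0

Scan the SMILES for the ester motif — none present.
Groups that are present: 1 amide, 1 ketone.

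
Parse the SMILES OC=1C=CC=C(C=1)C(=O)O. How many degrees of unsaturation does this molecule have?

Degree of unsaturation = (number of rings) + (number of π bonds).
Ring closures in the SMILES: 1.
π bonds: 4 double bonds (each 1 DoU) → 4 DoU from unsaturation.
Total DoU = 1 + 4 = 5.

5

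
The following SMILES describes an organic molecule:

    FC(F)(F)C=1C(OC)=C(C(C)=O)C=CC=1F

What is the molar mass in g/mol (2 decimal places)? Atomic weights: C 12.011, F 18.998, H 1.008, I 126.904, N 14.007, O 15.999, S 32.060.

236.16 g/mol

First, the molecular formula is C10H8F4O2 (counting implicit H from valence).
  C: 10 × 12.011 = 120.110
  F: 4 × 18.998 = 75.992
  H: 8 × 1.008 = 8.064
  O: 2 × 15.999 = 31.998
Sum: 10×12.011 + 4×18.998 + 8×1.008 + 2×15.999 = 236.164 → 236.16 g/mol.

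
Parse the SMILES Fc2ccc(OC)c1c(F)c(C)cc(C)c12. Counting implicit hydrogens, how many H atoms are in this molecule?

12

Walk through each heavy atom and fill implicit hydrogens from standard valence (C 4, N 3, O 2, S 2, halogen 1); for lowercase aromatic atoms, an aromatic c carries 1 H when it has two neighbours and 0 H with three, and aromatic n carries 0 H:
  atom 1: F (halogen, monovalent) → 0 H
  atom 2: aromatic c, 3 neighbours → 0 H
  atom 3: aromatic c, 2 neighbours → 1 H
  atom 4: aromatic c, 2 neighbours → 1 H
  atom 5: aromatic c, 3 neighbours → 0 H
  atom 6: O, bond orders sum to 2 (valence 2) → 0 H
  atom 7: C, bond orders sum to 1 (valence 4) → 3 H
  atom 8: aromatic c, 3 neighbours → 0 H
  atom 9: aromatic c, 3 neighbours → 0 H
  atom 10: F (halogen, monovalent) → 0 H
  atom 11: aromatic c, 3 neighbours → 0 H
  atom 12: C, bond orders sum to 1 (valence 4) → 3 H
  atom 13: aromatic c, 2 neighbours → 1 H
  atom 14: aromatic c, 3 neighbours → 0 H
  atom 15: C, bond orders sum to 1 (valence 4) → 3 H
  atom 16: aromatic c, 3 neighbours → 0 H
Total hydrogens: 12.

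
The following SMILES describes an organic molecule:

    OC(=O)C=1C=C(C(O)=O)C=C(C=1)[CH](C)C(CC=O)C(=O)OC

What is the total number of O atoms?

Scan the SMILES for O atoms (remember two-letter symbols like Cl and Br are single atoms).
Oxygen count: 7.

7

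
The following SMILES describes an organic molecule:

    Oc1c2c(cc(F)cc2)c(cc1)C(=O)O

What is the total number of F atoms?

1

Scan the SMILES for F atoms (remember two-letter symbols like Cl and Br are single atoms).
Fluorine count: 1.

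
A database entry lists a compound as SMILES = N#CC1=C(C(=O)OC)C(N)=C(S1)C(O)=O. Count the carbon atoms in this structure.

8

Count every carbon token in the SMILES (each C, including those in ring-closure positions and inside branches).
Carbon count: 8.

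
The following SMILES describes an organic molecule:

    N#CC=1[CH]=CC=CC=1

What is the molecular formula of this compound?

C7H5N

Walk through each heavy atom and fill implicit hydrogens from standard valence (C 4, N 3, O 2, S 2, halogen 1):
  atom 1: N, bond orders sum to 3 (valence 3) → 0 H
  atom 2: C, bond orders sum to 4 (valence 4) → 0 H
  atom 3: C, bond orders sum to 4 (valence 4) → 0 H
  atom 4: C with explicit H count 1
  atom 5: C, bond orders sum to 3 (valence 4) → 1 H
  atom 6: C, bond orders sum to 3 (valence 4) → 1 H
  atom 7: C, bond orders sum to 3 (valence 4) → 1 H
  atom 8: C, bond orders sum to 3 (valence 4) → 1 H
Totals → C:7, H:5, N:1.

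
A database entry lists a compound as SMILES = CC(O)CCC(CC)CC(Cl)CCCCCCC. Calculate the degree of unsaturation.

0

Degree of unsaturation = (number of rings) + (number of π bonds).
Ring closures in the SMILES: 0.
π bonds: none → 0 DoU from unsaturation.
Total DoU = 0 + 0 = 0.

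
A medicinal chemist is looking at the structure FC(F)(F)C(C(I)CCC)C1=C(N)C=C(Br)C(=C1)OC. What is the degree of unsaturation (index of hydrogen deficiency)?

Molecular formula: C13H16BrF3INO.
DoU = (2C + 2 + N − H − X) / 2, where X is the halogen count and O/S are ignored.
    = (2·13 + 2 + 1 − 16 − 5) / 2 = 8 / 2 = 4.

4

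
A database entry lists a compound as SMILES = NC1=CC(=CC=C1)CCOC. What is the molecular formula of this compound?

C9H13NO

Walk through each heavy atom and fill implicit hydrogens from standard valence (C 4, N 3, O 2, S 2, halogen 1):
  atom 1: N, bond orders sum to 1 (valence 3) → 2 H
  atom 2: C, bond orders sum to 4 (valence 4) → 0 H
  atom 3: C, bond orders sum to 3 (valence 4) → 1 H
  atom 4: C, bond orders sum to 4 (valence 4) → 0 H
  atom 5: C, bond orders sum to 3 (valence 4) → 1 H
  atom 6: C, bond orders sum to 3 (valence 4) → 1 H
  atom 7: C, bond orders sum to 3 (valence 4) → 1 H
  atom 8: C, bond orders sum to 2 (valence 4) → 2 H
  atom 9: C, bond orders sum to 2 (valence 4) → 2 H
  atom 10: O, bond orders sum to 2 (valence 2) → 0 H
  atom 11: C, bond orders sum to 1 (valence 4) → 3 H
Totals → C:9, H:13, N:1, O:1.
In Hill order: C9H13NO.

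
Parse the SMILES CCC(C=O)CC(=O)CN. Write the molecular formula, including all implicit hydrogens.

C7H13NO2

Walk through each heavy atom and fill implicit hydrogens from standard valence (C 4, N 3, O 2, S 2, halogen 1):
  atom 1: C, bond orders sum to 1 (valence 4) → 3 H
  atom 2: C, bond orders sum to 2 (valence 4) → 2 H
  atom 3: C, bond orders sum to 3 (valence 4) → 1 H
  atom 4: C, bond orders sum to 3 (valence 4) → 1 H
  atom 5: O, bond orders sum to 2 (valence 2) → 0 H
  atom 6: C, bond orders sum to 2 (valence 4) → 2 H
  atom 7: C, bond orders sum to 4 (valence 4) → 0 H
  atom 8: O, bond orders sum to 2 (valence 2) → 0 H
  atom 9: C, bond orders sum to 2 (valence 4) → 2 H
  atom 10: N, bond orders sum to 1 (valence 3) → 2 H
Totals → C:7, H:13, N:1, O:2.
In Hill order: C7H13NO2.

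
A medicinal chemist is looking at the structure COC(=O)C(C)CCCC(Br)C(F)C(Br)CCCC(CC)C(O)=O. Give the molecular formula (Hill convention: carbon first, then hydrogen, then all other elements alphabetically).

Walk through each heavy atom and fill implicit hydrogens from standard valence (C 4, N 3, O 2, S 2, halogen 1):
  atom 1: C, bond orders sum to 1 (valence 4) → 3 H
  atom 2: O, bond orders sum to 2 (valence 2) → 0 H
  atom 3: C, bond orders sum to 4 (valence 4) → 0 H
  atom 4: O, bond orders sum to 2 (valence 2) → 0 H
  atom 5: C, bond orders sum to 3 (valence 4) → 1 H
  atom 6: C, bond orders sum to 1 (valence 4) → 3 H
  atom 7: C, bond orders sum to 2 (valence 4) → 2 H
  atom 8: C, bond orders sum to 2 (valence 4) → 2 H
  atom 9: C, bond orders sum to 2 (valence 4) → 2 H
  atom 10: C, bond orders sum to 3 (valence 4) → 1 H
  atom 11: Br (halogen, monovalent) → 0 H
  atom 12: C, bond orders sum to 3 (valence 4) → 1 H
  atom 13: F (halogen, monovalent) → 0 H
  atom 14: C, bond orders sum to 3 (valence 4) → 1 H
  atom 15: Br (halogen, monovalent) → 0 H
  atom 16: C, bond orders sum to 2 (valence 4) → 2 H
  atom 17: C, bond orders sum to 2 (valence 4) → 2 H
  atom 18: C, bond orders sum to 2 (valence 4) → 2 H
  atom 19: C, bond orders sum to 3 (valence 4) → 1 H
  atom 20: C, bond orders sum to 2 (valence 4) → 2 H
  atom 21: C, bond orders sum to 1 (valence 4) → 3 H
  atom 22: C, bond orders sum to 4 (valence 4) → 0 H
  atom 23: O, bond orders sum to 1 (valence 2) → 1 H
  atom 24: O, bond orders sum to 2 (valence 2) → 0 H
Totals → C:17, H:29, Br:2, F:1, O:4.
In Hill order: C17H29Br2FO4.

C17H29Br2FO4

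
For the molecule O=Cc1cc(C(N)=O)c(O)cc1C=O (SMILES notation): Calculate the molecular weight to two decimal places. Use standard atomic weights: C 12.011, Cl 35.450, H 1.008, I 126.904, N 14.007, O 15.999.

193.16 g/mol

First, the molecular formula is C9H7NO4 (counting implicit H from valence).
  C: 9 × 12.011 = 108.099
  H: 7 × 1.008 = 7.056
  N: 1 × 14.007 = 14.007
  O: 4 × 15.999 = 63.996
Sum: 9×12.011 + 7×1.008 + 1×14.007 + 4×15.999 = 193.158 → 193.16 g/mol.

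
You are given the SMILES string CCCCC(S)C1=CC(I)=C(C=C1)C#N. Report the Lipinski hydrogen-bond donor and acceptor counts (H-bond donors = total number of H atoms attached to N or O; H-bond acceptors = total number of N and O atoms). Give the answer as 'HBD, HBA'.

Donors: find every N or O and count the H atoms it carries.
  atom 15 (N): bond orders sum to 3 → 0 H
Lipinski HBD = 0.
Acceptors: N atoms = 1, O atoms = 0 → HBA = 1.

0, 1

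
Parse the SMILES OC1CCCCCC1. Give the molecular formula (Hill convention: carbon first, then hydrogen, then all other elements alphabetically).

C7H14O

Walk through each heavy atom and fill implicit hydrogens from standard valence (C 4, N 3, O 2, S 2, halogen 1):
  atom 1: O, bond orders sum to 1 (valence 2) → 1 H
  atom 2: C, bond orders sum to 3 (valence 4) → 1 H
  atom 3: C, bond orders sum to 2 (valence 4) → 2 H
  atom 4: C, bond orders sum to 2 (valence 4) → 2 H
  atom 5: C, bond orders sum to 2 (valence 4) → 2 H
  atom 6: C, bond orders sum to 2 (valence 4) → 2 H
  atom 7: C, bond orders sum to 2 (valence 4) → 2 H
  atom 8: C, bond orders sum to 2 (valence 4) → 2 H
Totals → C:7, H:14, O:1.
In Hill order: C7H14O.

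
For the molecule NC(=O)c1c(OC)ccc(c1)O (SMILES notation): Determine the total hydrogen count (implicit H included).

Walk through each heavy atom and fill implicit hydrogens from standard valence (C 4, N 3, O 2, S 2, halogen 1); for lowercase aromatic atoms, an aromatic c carries 1 H when it has two neighbours and 0 H with three, and aromatic n carries 0 H:
  atom 1: N, bond orders sum to 1 (valence 3) → 2 H
  atom 2: C, bond orders sum to 4 (valence 4) → 0 H
  atom 3: O, bond orders sum to 2 (valence 2) → 0 H
  atom 4: aromatic c, 3 neighbours → 0 H
  atom 5: aromatic c, 3 neighbours → 0 H
  atom 6: O, bond orders sum to 2 (valence 2) → 0 H
  atom 7: C, bond orders sum to 1 (valence 4) → 3 H
  atom 8: aromatic c, 2 neighbours → 1 H
  atom 9: aromatic c, 2 neighbours → 1 H
  atom 10: aromatic c, 3 neighbours → 0 H
  atom 11: aromatic c, 2 neighbours → 1 H
  atom 12: O, bond orders sum to 1 (valence 2) → 1 H
Total hydrogens: 9.

9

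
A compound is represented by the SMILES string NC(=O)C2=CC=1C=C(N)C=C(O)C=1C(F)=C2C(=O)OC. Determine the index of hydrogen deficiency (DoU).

9

Molecular formula: C13H11FN2O4.
DoU = (2C + 2 + N − H − X) / 2, where X is the halogen count and O/S are ignored.
    = (2·13 + 2 + 2 − 11 − 1) / 2 = 18 / 2 = 9.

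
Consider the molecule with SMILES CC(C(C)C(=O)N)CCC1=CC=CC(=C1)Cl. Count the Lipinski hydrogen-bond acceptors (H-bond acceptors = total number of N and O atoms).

N atoms: 1; O atoms: 1.
Lipinski HBA = 1 + 1 = 2.

2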